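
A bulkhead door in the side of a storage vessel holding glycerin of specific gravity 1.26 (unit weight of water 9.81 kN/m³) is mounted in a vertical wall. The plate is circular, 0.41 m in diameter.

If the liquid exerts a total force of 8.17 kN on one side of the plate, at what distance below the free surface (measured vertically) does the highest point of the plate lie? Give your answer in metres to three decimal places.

d_top ≈ 4.801 m

γ = 1.26 × 9.81 = 12.3606 kN/m³.
A = π(0.205)² = 0.132025 m².
From F = γ·h_c·A, the centroid depth is h_c = 8.17/(12.3606 × 0.132025) = 5.00641 m.
The centroid is at the centre, 0.205 m below the top of the plate, so the highest point sits at h_top = 5.00641 − 0.205 = 4.80141 m below the surface.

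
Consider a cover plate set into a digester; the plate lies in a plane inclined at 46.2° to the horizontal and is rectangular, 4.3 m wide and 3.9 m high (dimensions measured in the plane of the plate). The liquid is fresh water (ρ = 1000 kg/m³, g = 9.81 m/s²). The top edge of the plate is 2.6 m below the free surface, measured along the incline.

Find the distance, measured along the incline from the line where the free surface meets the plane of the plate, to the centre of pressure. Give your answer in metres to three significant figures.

y_p = 4.83 m

γ = ρg = 1000 × 9.81 = 9810 N/m³ = 9.81 kN/m³.
Let θ = 46.2° be the plate's angle to the horizontal; measure y along the incline from where the plane meets the free surface. Vertical depth h = y·sinθ with sinθ = 0.721760.
The centroid lies 3.9/2 = 1.95 m below the top edge, so y_c = 2.6 + 1.95 = 4.55 m and h_c = 4.55 × 0.721760 = 3.28401 m.
A = 4.3 × 3.9 = 16.77 m².
Resultant F = γ·h_c·A = 9.81 × 3.28401 × 16.77 = 540.265 kN.
I_c = b·h³/12 = 4.3 × 3.9³/12 = 21.256 m⁴.
Centre of pressure: y_p = y_c + I_c/(y_c·A) = 4.55 + 21.256/(4.55 × 16.77) = 4.55 + 0.278572 = 4.82857 m along the plane.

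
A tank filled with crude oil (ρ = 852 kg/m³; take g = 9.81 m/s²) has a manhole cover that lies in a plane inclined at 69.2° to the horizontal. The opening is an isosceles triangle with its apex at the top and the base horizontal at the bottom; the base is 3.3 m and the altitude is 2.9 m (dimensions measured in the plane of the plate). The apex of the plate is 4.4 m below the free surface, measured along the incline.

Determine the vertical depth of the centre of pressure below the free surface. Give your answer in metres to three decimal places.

γ = ρg = 852 × 9.81 / 1000 = 8.35812 kN/m³.
Let θ = 69.2° be the plate's angle to the horizontal; measure y along the incline from where the plane meets the free surface. Vertical depth h = y·sinθ with sinθ = 0.934826.
With the apex up, the centroid sits 2h/3 = 2 × 2.9/3 = 1.93333 m below the apex, so y_c = 4.4 + 1.93333 = 6.33333 m and h_c = 6.33333 × 0.934826 = 5.92056 m.
A = ½ × 3.3 × 2.9 = 4.785 m².
Resultant F = γ·h_c·A = 8.35812 × 5.92056 × 4.785 = 236.785 kN.
I_c = b·h³/36 = 3.3 × 2.9³/36 = 2.23566 m⁴.
Centre of pressure: y_p = y_c + I_c/(y_c·A) = 6.33333 + 2.23566/(6.33333 × 4.785) = 6.33333 + 0.073772 = 6.4071 m along the plane.
Vertically, h_p = y_p·sinθ = 6.4071 × 0.934826 = 5.98952 m.

h_p = 5.990 m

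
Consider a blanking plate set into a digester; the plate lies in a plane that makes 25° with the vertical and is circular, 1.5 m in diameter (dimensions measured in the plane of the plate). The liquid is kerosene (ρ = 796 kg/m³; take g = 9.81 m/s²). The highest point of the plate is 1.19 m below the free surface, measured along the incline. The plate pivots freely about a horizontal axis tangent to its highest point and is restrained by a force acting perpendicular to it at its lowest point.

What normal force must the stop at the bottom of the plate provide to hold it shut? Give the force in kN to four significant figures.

P ≈ 13.30 kN

γ = ρg = 796 × 9.81 / 1000 = 7.80876 kN/m³.
The plate makes 25° with the vertical, i.e. θ = 90° − 25° = 65° to the horizontal. Measuring y along the incline from the free-surface line, vertical depth h = y·sinθ with sinθ = 0.906308.
The centroid is at the centre, 0.75 m below the top of the plate, so y_c = 1.19 + 0.75 = 1.94 m and h_c = 1.94 × 0.906308 = 1.75824 m.
A = π(0.75)² = 1.76715 m².
Resultant F = γ·h_c·A = 7.80876 × 1.75824 × 1.76715 = 24.2624 kN.
I_c = πr⁴/4 = π × 0.75⁴/4 = 0.248505 m⁴.
Centre of pressure: y_p = y_c + I_c/(y_c·A) = 1.94 + 0.248505/(1.94 × 1.76715) = 1.94 + 0.072487 = 2.01249 m along the plane.
The resultant acts 0.75 + 0.072487 = 0.822487 m (along the plate) below the hinge at the top edge, so the moment about the hinge is M = F × 0.822487 = 24.2624 × 0.822487 = 19.9555 kN·m.
A normal force at the bottom, 1.5 m from the hinge, must supply this moment: P = 19.9555/1.5 = 13.3037 kN.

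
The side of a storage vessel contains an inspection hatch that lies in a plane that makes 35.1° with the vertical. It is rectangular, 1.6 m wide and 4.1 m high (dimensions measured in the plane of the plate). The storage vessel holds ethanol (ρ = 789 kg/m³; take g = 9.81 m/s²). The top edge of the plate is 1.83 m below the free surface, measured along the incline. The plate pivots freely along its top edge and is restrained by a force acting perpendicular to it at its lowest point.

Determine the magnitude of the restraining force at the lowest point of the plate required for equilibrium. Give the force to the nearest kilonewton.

P ≈ 95 kN

γ = ρg = 789 × 9.81 / 1000 = 7.74009 kN/m³.
The plate makes 35.1° with the vertical, i.e. θ = 90° − 35.1° = 54.9° to the horizontal. Measuring y along the incline from the free-surface line, vertical depth h = y·sinθ with sinθ = 0.818150.
The centroid lies 4.1/2 = 2.05 m below the top edge, so y_c = 1.83 + 2.05 = 3.88 m and h_c = 3.88 × 0.818150 = 3.17442 m.
A = 1.6 × 4.1 = 6.56 m².
Resultant F = γ·h_c·A = 7.74009 × 3.17442 × 6.56 = 161.181 kN.
I_c = b·h³/12 = 1.6 × 4.1³/12 = 9.18947 m⁴.
Centre of pressure: y_p = y_c + I_c/(y_c·A) = 3.88 + 9.18947/(3.88 × 6.56) = 3.88 + 0.36104 = 4.24104 m along the plane.
The resultant acts 2.05 + 0.36104 = 2.41104 m (along the plate) below the hinge at the top edge, so the moment about the hinge is M = F × 2.41104 = 161.181 × 2.41104 = 388.614 kN·m.
A normal force at the bottom, 4.1 m from the hinge, must supply this moment: P = 388.614/4.1 = 94.7839 kN.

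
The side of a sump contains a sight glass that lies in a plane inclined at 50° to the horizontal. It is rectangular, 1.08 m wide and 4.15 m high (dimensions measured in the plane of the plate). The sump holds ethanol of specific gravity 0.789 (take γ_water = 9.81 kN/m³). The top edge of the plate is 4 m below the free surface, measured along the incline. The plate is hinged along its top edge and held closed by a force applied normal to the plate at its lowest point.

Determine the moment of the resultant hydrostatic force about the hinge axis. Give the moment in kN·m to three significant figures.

M ≈ 373 kN·m

γ = 0.789 × 9.81 = 7.74009 kN/m³.
Let θ = 50° be the plate's angle to the horizontal; measure y along the incline from where the plane meets the free surface. Vertical depth h = y·sinθ with sinθ = 0.766044.
The centroid lies 4.15/2 = 2.075 m below the top edge, so y_c = 4 + 2.075 = 6.075 m and h_c = 6.075 × 0.766044 = 4.65372 m.
A = 1.08 × 4.15 = 4.482 m².
Resultant F = γ·h_c·A = 7.74009 × 4.65372 × 4.482 = 161.443 kN.
I_c = b·h³/12 = 1.08 × 4.15³/12 = 6.4326 m⁴.
Centre of pressure: y_p = y_c + I_c/(y_c·A) = 6.075 + 6.4326/(6.075 × 4.482) = 6.075 + 0.236248 = 6.31125 m along the plane.
The resultant acts 2.075 + 0.236248 = 2.31125 m (along the plate) below the hinge at the top edge, so the moment about the hinge is M = F × 2.31125 = 161.443 × 2.31125 = 373.135 kN·m.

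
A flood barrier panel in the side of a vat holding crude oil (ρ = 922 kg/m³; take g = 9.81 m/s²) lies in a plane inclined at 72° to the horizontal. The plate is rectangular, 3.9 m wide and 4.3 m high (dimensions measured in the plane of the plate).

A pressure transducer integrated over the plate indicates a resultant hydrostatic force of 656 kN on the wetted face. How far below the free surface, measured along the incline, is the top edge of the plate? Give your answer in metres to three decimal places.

γ = ρg = 922 × 9.81 / 1000 = 9.04482 kN/m³.
A = 3.9 × 4.3 = 16.77 m².
From F = γ·h_c·A, the centroid depth is h_c = 656/(9.04482 × 16.77) = 4.32485 m.
Let θ = 72° be the plate's angle to the horizontal; measure y along the incline from where the plane meets the free surface. Vertical depth h = y·sinθ with sinθ = 0.951057.
Along the incline, y_c = h_c/sinθ = 4.32485/0.951057 = 4.54741 m.
The centroid lies 4.3/2 = 2.15 m below the top edge, so the top edge sits at y_top = 4.54741 − 2.15 = 2.39741 m along the incline.

y_top ≈ 2.397 m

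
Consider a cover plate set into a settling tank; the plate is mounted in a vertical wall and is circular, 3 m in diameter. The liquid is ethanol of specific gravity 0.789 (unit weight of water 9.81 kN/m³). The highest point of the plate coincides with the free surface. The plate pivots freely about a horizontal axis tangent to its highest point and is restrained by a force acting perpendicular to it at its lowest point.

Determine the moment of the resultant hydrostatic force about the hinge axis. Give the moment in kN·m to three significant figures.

M ≈ 154 kN·m

γ = 0.789 × 9.81 = 7.74009 kN/m³.
The centroid is at the centre, 1.5 m below the top of the plate, so the centroid depth is h_c = 1.5 m.
A = π(1.5)² = 7.06858 m².
Resultant F = γ·h_c·A = 7.74009 × 1.5 × 7.06858 = 82.0672 kN.
I_c = πr⁴/4 = π × 1.5⁴/4 = 3.97608 m⁴.
Centre of pressure: y_p = y_c + I_c/(y_c·A) = 1.5 + 3.97608/(1.5 × 7.06858) = 1.5 + 0.375 = 1.875 m along the plane.
The resultant acts 1.5 + 0.375 = 1.875 m (along the plate) below the hinge at the top edge, so the moment about the hinge is M = F × 1.875 = 82.0672 × 1.875 = 153.876 kN·m.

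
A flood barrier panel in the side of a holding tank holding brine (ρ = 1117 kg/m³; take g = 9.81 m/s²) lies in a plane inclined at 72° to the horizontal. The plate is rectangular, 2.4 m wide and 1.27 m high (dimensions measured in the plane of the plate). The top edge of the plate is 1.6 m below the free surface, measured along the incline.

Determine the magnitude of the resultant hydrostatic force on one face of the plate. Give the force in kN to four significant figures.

γ = ρg = 1117 × 9.81 / 1000 = 10.95777 kN/m³.
Let θ = 72° be the plate's angle to the horizontal; measure y along the incline from where the plane meets the free surface. Vertical depth h = y·sinθ with sinθ = 0.951057.
The centroid lies 1.27/2 = 0.635 m below the top edge, so y_c = 1.6 + 0.635 = 2.235 m and h_c = 2.235 × 0.951057 = 2.12561 m.
A = 2.4 × 1.27 = 3.048 m².
Resultant F = γ·h_c·A = 10.95777 × 2.12561 × 3.048 = 70.9938 kN.

F ≈ 70.99 kN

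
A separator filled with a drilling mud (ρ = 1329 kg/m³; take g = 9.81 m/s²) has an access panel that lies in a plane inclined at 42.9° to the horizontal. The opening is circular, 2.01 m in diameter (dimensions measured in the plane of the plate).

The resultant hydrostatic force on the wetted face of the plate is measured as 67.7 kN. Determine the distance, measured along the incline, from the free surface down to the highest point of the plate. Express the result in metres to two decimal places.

γ = ρg = 1329 × 9.81 / 1000 = 13.03749 kN/m³.
A = π(1.005)² = 3.17309 m².
From F = γ·h_c·A, the centroid depth is h_c = 67.7/(13.03749 × 3.17309) = 1.63649 m.
Let θ = 42.9° be the plate's angle to the horizontal; measure y along the incline from where the plane meets the free surface. Vertical depth h = y·sinθ with sinθ = 0.680721.
Along the incline, y_c = h_c/sinθ = 1.63649/0.680721 = 2.40405 m.
The centroid is at the centre, 1.005 m below the top of the plate, so the highest point sits at y_top = 2.40405 − 1.005 = 1.39905 m along the incline.

y_top ≈ 1.40 m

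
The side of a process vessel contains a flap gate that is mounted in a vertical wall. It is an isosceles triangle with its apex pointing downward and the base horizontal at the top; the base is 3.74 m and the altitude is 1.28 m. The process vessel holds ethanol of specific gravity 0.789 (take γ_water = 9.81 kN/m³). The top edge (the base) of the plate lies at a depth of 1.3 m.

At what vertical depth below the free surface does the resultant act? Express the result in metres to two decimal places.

h_p = 1.78 m

γ = 0.789 × 9.81 = 7.74009 kN/m³.
With the apex down, the centroid sits h/3 = 1.28/3 = 0.426667 m below the base (the top edge), so the centroid depth is h_c = 1.3 + 0.426667 = 1.72667 m.
A = ½ × 3.74 × 1.28 = 2.3936 m².
Resultant F = γ·h_c·A = 7.74009 × 1.72667 × 2.3936 = 31.9895 kN.
I_c = b·h³/36 = 3.74 × 1.28³/36 = 0.217871 m⁴.
Centre of pressure: y_p = y_c + I_c/(y_c·A) = 1.72667 + 0.217871/(1.72667 × 2.3936) = 1.72667 + 0.0527155 = 1.77939 m along the plane.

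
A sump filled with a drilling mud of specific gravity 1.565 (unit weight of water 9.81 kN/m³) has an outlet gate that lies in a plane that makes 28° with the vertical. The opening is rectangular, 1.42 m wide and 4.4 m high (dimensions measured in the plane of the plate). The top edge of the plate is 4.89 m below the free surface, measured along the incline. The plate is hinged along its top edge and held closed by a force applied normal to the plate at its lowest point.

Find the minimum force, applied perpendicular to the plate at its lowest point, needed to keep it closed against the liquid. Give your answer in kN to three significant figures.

γ = 1.565 × 9.81 = 15.35265 kN/m³.
The plate makes 28° with the vertical, i.e. θ = 90° − 28° = 62° to the horizontal. Measuring y along the incline from the free-surface line, vertical depth h = y·sinθ with sinθ = 0.882948.
The centroid lies 4.4/2 = 2.2 m below the top edge, so y_c = 4.89 + 2.2 = 7.09 m and h_c = 7.09 × 0.882948 = 6.2601 m.
A = 1.42 × 4.4 = 6.248 m².
Resultant F = γ·h_c·A = 15.35265 × 6.2601 × 6.248 = 600.49 kN.
I_c = b·h³/12 = 1.42 × 4.4³/12 = 10.0801 m⁴.
Centre of pressure: y_p = y_c + I_c/(y_c·A) = 7.09 + 10.0801/(7.09 × 6.248) = 7.09 + 0.22755 = 7.31755 m along the plane.
The resultant acts 2.2 + 0.22755 = 2.42755 m (along the plate) below the hinge at the top edge, so the moment about the hinge is M = F × 2.42755 = 600.49 × 2.42755 = 1457.72 kN·m.
A normal force at the bottom, 4.4 m from the hinge, must supply this moment: P = 1457.72/4.4 = 331.3 kN.

P ≈ 331 kN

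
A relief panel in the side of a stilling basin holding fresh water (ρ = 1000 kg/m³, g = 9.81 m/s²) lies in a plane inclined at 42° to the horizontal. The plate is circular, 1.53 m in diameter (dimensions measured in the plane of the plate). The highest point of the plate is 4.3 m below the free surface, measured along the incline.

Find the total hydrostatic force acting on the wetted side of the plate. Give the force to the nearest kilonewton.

F ≈ 61 kN

γ = ρg = 1000 × 9.81 = 9810 N/m³ = 9.81 kN/m³.
Let θ = 42° be the plate's angle to the horizontal; measure y along the incline from where the plane meets the free surface. Vertical depth h = y·sinθ with sinθ = 0.669131.
The centroid is at the centre, 0.765 m below the top of the plate, so y_c = 4.3 + 0.765 = 5.065 m and h_c = 5.065 × 0.669131 = 3.38915 m.
A = π(0.765)² = 1.83854 m².
Resultant F = γ·h_c·A = 9.81 × 3.38915 × 1.83854 = 61.127 kN.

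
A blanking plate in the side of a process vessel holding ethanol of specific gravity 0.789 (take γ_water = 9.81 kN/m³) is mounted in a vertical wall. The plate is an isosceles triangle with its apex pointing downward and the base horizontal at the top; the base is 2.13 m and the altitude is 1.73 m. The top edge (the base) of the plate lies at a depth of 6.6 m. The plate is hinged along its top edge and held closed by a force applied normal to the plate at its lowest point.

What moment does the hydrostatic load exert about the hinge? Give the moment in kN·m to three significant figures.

M ≈ 61.4 kN·m

γ = 0.789 × 9.81 = 7.74009 kN/m³.
With the apex down, the centroid sits h/3 = 1.73/3 = 0.576667 m below the base (the top edge), so the centroid depth is h_c = 6.6 + 0.576667 = 7.17667 m.
A = ½ × 2.13 × 1.73 = 1.84245 m².
Resultant F = γ·h_c·A = 7.74009 × 7.17667 × 1.84245 = 102.345 kN.
I_c = b·h³/36 = 2.13 × 1.73³/36 = 0.306348 m⁴.
Centre of pressure: y_p = y_c + I_c/(y_c·A) = 7.17667 + 0.306348/(7.17667 × 1.84245) = 7.17667 + 0.0231684 = 7.19984 m along the plane.
The resultant acts 0.576667 + 0.0231684 = 0.599835 m (along the plate) below the hinge at the top edge, so the moment about the hinge is M = F × 0.599835 = 102.345 × 0.599835 = 61.3901 kN·m.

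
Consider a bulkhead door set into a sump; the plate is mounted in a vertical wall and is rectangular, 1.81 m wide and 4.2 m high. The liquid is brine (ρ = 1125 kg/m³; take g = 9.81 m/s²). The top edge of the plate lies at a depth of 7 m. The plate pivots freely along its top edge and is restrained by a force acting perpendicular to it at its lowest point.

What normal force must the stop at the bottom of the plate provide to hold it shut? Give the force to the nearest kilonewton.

P ≈ 411 kN

γ = ρg = 1125 × 9.81 / 1000 = 11.03625 kN/m³.
The centroid lies 4.2/2 = 2.1 m below the top edge, so the centroid depth is h_c = 7 + 2.1 = 9.1 m.
A = 1.81 × 4.2 = 7.602 m².
Resultant F = γ·h_c·A = 11.03625 × 9.1 × 7.602 = 763.468 kN.
I_c = b·h³/12 = 1.81 × 4.2³/12 = 11.1749 m⁴.
Centre of pressure: y_p = y_c + I_c/(y_c·A) = 9.1 + 11.1749/(9.1 × 7.602) = 9.1 + 0.161538 = 9.26154 m along the plane.
The resultant acts 2.1 + 0.161538 = 2.26154 m (along the plate) below the hinge at the top edge, so the moment about the hinge is M = F × 2.26154 = 763.468 × 2.26154 = 1726.61 kN·m.
A normal force at the bottom, 4.2 m from the hinge, must supply this moment: P = 1726.61/4.2 = 411.098 kN.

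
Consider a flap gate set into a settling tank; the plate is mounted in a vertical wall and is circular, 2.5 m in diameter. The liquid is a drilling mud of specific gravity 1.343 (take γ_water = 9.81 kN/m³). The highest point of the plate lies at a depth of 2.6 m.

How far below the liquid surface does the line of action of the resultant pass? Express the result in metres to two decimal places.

h_p = 3.95 m

γ = 1.343 × 9.81 = 13.17483 kN/m³.
The centroid is at the centre, 1.25 m below the top of the plate, so the centroid depth is h_c = 2.6 + 1.25 = 3.85 m.
A = π(1.25)² = 4.90874 m².
Resultant F = γ·h_c·A = 13.17483 × 3.85 × 4.90874 = 248.986 kN.
I_c = πr⁴/4 = π × 1.25⁴/4 = 1.91748 m⁴.
Centre of pressure: y_p = y_c + I_c/(y_c·A) = 3.85 + 1.91748/(3.85 × 4.90874) = 3.85 + 0.101461 = 3.95146 m along the plane.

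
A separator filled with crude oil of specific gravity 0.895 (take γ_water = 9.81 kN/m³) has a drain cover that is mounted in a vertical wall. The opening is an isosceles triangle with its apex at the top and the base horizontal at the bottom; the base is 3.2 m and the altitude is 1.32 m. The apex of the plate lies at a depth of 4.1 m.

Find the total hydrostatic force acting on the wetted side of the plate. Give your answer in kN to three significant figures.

γ = 0.895 × 9.81 = 8.77995 kN/m³.
With the apex up, the centroid sits 2h/3 = 2 × 1.32/3 = 0.88 m below the apex, so the centroid depth is h_c = 4.1 + 0.88 = 4.98 m.
A = ½ × 3.2 × 1.32 = 2.112 m².
Resultant F = γ·h_c·A = 8.77995 × 4.98 × 2.112 = 92.3454 kN.

F ≈ 92.3 kN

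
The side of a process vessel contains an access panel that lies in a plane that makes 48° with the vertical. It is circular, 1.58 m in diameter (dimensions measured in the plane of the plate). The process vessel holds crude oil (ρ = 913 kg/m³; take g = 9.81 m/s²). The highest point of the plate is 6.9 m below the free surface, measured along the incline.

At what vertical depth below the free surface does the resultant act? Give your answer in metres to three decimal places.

γ = ρg = 913 × 9.81 / 1000 = 8.95653 kN/m³.
The plate makes 48° with the vertical, i.e. θ = 90° − 48° = 42° to the horizontal. Measuring y along the incline from the free-surface line, vertical depth h = y·sinθ with sinθ = 0.669131.
The centroid is at the centre, 0.79 m below the top of the plate, so y_c = 6.9 + 0.79 = 7.69 m and h_c = 7.69 × 0.669131 = 5.14562 m.
A = π(0.79)² = 1.96067 m².
Resultant F = γ·h_c·A = 8.95653 × 5.14562 × 1.96067 = 90.3612 kN.
I_c = πr⁴/4 = π × 0.79⁴/4 = 0.305913 m⁴.
Centre of pressure: y_p = y_c + I_c/(y_c·A) = 7.69 + 0.305913/(7.69 × 1.96067) = 7.69 + 0.0202893 = 7.71029 m along the plane.
Vertically, h_p = y_p·sinθ = 7.71029 × 0.669131 = 5.15919 m.

h_p = 5.159 m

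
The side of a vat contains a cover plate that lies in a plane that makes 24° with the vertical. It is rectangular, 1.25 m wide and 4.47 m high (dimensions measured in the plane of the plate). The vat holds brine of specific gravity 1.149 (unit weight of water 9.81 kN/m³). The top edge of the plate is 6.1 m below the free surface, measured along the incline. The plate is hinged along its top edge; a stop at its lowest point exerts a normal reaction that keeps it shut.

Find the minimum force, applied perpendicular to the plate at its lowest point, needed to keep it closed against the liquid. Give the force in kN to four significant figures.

P ≈ 261.2 kN

γ = 1.149 × 9.81 = 11.27169 kN/m³.
The plate makes 24° with the vertical, i.e. θ = 90° − 24° = 66° to the horizontal. Measuring y along the incline from the free-surface line, vertical depth h = y·sinθ with sinθ = 0.913545.
The centroid lies 4.47/2 = 2.235 m below the top edge, so y_c = 6.1 + 2.235 = 8.335 m and h_c = 8.335 × 0.913545 = 7.6144 m.
A = 1.25 × 4.47 = 5.5875 m².
Resultant F = γ·h_c·A = 11.27169 × 7.6144 × 5.5875 = 479.559 kN.
I_c = b·h³/12 = 1.25 × 4.47³/12 = 9.30361 m⁴.
Centre of pressure: y_p = y_c + I_c/(y_c·A) = 8.335 + 9.30361/(8.335 × 5.5875) = 8.335 + 0.199769 = 8.53477 m along the plane.
The resultant acts 2.235 + 0.199769 = 2.43477 m (along the plate) below the hinge at the top edge, so the moment about the hinge is M = F × 2.43477 = 479.559 × 2.43477 = 1167.62 kN·m.
A normal force at the bottom, 4.47 m from the hinge, must supply this moment: P = 1167.62/4.47 = 261.213 kN.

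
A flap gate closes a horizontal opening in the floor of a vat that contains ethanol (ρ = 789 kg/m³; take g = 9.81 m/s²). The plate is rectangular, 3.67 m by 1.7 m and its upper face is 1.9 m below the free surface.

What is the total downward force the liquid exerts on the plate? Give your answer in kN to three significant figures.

γ = ρg = 789 × 9.81 / 1000 = 7.74009 kN/m³.
The plate is horizontal, so pressure is uniform at p = γ·h = 7.74009 × 1.9 = 14.7062 kN/m².
A = 3.67 × 1.7 = 6.239 m².
F = p·A = 14.7062 × 6.239 = 91.752 kN.

F ≈ 91.8 kN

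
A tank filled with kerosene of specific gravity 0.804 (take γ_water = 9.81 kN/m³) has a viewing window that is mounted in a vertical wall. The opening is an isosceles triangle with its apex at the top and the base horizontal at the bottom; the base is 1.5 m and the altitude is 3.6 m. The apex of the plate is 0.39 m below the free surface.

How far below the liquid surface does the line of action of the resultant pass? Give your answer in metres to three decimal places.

h_p = 3.048 m

γ = 0.804 × 9.81 = 7.88724 kN/m³.
With the apex up, the centroid sits 2h/3 = 2 × 3.6/3 = 2.4 m below the apex, so the centroid depth is h_c = 0.39 + 2.4 = 2.79 m.
A = ½ × 1.5 × 3.6 = 2.7 m².
Resultant F = γ·h_c·A = 7.88724 × 2.79 × 2.7 = 59.4146 kN.
I_c = b·h³/36 = 1.5 × 3.6³/36 = 1.944 m⁴.
Centre of pressure: y_p = y_c + I_c/(y_c·A) = 2.79 + 1.944/(2.79 × 2.7) = 2.79 + 0.258065 = 3.04807 m along the plane.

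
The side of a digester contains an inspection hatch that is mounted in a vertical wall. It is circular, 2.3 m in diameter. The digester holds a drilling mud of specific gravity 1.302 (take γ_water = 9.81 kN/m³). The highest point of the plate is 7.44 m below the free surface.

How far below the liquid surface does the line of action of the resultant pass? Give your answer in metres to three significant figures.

h_p = 8.63 m

γ = 1.302 × 9.81 = 12.77262 kN/m³.
The centroid is at the centre, 1.15 m below the top of the plate, so the centroid depth is h_c = 7.44 + 1.15 = 8.59 m.
A = π(1.15)² = 4.15476 m².
Resultant F = γ·h_c·A = 12.77262 × 8.59 × 4.15476 = 455.847 kN.
I_c = πr⁴/4 = π × 1.15⁴/4 = 1.37367 m⁴.
Centre of pressure: y_p = y_c + I_c/(y_c·A) = 8.59 + 1.37367/(8.59 × 4.15476) = 8.59 + 0.0384896 = 8.62849 m along the plane.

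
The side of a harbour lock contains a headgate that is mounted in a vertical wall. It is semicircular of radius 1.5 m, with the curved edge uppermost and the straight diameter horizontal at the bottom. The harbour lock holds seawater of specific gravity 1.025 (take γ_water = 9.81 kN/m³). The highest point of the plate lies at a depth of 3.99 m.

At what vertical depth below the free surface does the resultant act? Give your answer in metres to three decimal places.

γ = 1.025 × 9.81 = 10.05525 kN/m³.
The centroid lies 4r/(3π) = 0.63662 m above the diameter, so r − 4r/(3π) = 1.5 − 0.63662 = 0.86338 m below the topmost point, so the centroid depth is h_c = 3.99 + 0.86338 = 4.85338 m.
A = πr²/2 = π × 1.5²/2 = 3.53429 m².
Resultant F = γ·h_c·A = 10.05525 × 4.85338 × 3.53429 = 172.48 kN.
I_c = (π/8 − 8/(9π))·r⁴ = 0.109757 × 1.5⁴ = 0.555645 m⁴.
Centre of pressure: y_p = y_c + I_c/(y_c·A) = 4.85338 + 0.555645/(4.85338 × 3.53429) = 4.85338 + 0.032393 = 4.88577 m along the plane.

h_p = 4.886 m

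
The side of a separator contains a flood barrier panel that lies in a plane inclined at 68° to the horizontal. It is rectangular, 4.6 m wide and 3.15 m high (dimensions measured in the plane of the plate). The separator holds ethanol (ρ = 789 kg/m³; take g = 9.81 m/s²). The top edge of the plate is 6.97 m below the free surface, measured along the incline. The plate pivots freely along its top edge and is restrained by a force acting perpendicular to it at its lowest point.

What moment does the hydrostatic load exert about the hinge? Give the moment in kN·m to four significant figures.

γ = ρg = 789 × 9.81 / 1000 = 7.74009 kN/m³.
Let θ = 68° be the plate's angle to the horizontal; measure y along the incline from where the plane meets the free surface. Vertical depth h = y·sinθ with sinθ = 0.927184.
The centroid lies 3.15/2 = 1.575 m below the top edge, so y_c = 6.97 + 1.575 = 8.545 m and h_c = 8.545 × 0.927184 = 7.92279 m.
A = 4.6 × 3.15 = 14.49 m².
Resultant F = γ·h_c·A = 7.74009 × 7.92279 × 14.49 = 888.572 kN.
I_c = b·h³/12 = 4.6 × 3.15³/12 = 11.9814 m⁴.
Centre of pressure: y_p = y_c + I_c/(y_c·A) = 8.545 + 11.9814/(8.545 × 14.49) = 8.545 + 0.096767 = 8.64177 m along the plane.
The resultant acts 1.575 + 0.096767 = 1.67177 m (along the plate) below the hinge at the top edge, so the moment about the hinge is M = F × 1.67177 = 888.572 × 1.67177 = 1485.49 kN·m.

M ≈ 1485 kN·m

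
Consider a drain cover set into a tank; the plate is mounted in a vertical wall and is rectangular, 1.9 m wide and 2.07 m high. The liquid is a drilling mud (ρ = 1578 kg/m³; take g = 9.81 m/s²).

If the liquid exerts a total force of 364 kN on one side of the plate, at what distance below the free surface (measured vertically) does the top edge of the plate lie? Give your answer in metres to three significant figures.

γ = ρg = 1578 × 9.81 / 1000 = 15.48018 kN/m³.
A = 1.9 × 2.07 = 3.933 m².
From F = γ·h_c·A, the centroid depth is h_c = 364/(15.48018 × 3.933) = 5.97863 m.
The centroid lies 2.07/2 = 1.035 m below the top edge, so the top edge sits at h_top = 5.97863 − 1.035 = 4.94363 m below the surface.

d_top ≈ 4.94 m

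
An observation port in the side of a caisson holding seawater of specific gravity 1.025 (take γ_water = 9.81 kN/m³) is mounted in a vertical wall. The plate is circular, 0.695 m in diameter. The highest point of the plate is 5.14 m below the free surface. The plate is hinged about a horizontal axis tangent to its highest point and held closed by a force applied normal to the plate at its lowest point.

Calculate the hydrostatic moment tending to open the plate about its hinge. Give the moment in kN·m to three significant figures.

γ = 1.025 × 9.81 = 10.05525 kN/m³.
The centroid is at the centre, 0.3475 m below the top of the plate, so the centroid depth is h_c = 5.14 + 0.3475 = 5.4875 m.
A = π(0.3475)² = 0.379367 m².
Resultant F = γ·h_c·A = 10.05525 × 5.4875 × 0.379367 = 20.9328 kN.
I_c = πr⁴/4 = π × 0.3475⁴/4 = 0.0114527 m⁴.
Centre of pressure: y_p = y_c + I_c/(y_c·A) = 5.4875 + 0.0114527/(5.4875 × 0.379367) = 5.4875 + 0.00550141 = 5.493 m along the plane.
The resultant acts 0.3475 + 0.00550141 = 0.353001 m (along the plate) below the hinge at the top edge, so the moment about the hinge is M = F × 0.353001 = 20.9328 × 0.353001 = 7.3893 kN·m.

M ≈ 7.39 kN·m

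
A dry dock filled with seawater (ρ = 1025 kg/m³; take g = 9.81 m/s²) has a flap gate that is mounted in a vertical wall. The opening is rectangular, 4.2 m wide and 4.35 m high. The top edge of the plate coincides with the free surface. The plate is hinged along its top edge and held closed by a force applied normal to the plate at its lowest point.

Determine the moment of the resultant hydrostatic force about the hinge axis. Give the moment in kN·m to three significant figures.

M ≈ 1160 kN·m

γ = ρg = 1025 × 9.81 / 1000 = 10.05525 kN/m³.
The centroid lies 4.35/2 = 2.175 m below the top edge, so the centroid depth is h_c = 2.175 m.
A = 4.2 × 4.35 = 18.27 m².
Resultant F = γ·h_c·A = 10.05525 × 2.175 × 18.27 = 399.568 kN.
I_c = b·h³/12 = 4.2 × 4.35³/12 = 28.8095 m⁴.
Centre of pressure: y_p = y_c + I_c/(y_c·A) = 2.175 + 28.8095/(2.175 × 18.27) = 2.175 + 0.725 = 2.9 m along the plane.
The resultant acts 2.175 + 0.725 = 2.9 m (along the plate) below the hinge at the top edge, so the moment about the hinge is M = F × 2.9 = 399.568 × 2.9 = 1158.75 kN·m.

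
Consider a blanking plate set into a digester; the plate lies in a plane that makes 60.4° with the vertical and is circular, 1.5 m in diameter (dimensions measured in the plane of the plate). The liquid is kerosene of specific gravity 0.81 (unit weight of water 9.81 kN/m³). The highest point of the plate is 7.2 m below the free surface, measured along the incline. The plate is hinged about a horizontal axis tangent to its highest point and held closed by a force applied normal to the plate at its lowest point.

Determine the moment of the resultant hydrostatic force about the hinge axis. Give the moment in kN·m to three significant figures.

γ = 0.81 × 9.81 = 7.9461 kN/m³.
The plate makes 60.4° with the vertical, i.e. θ = 90° − 60.4° = 29.6° to the horizontal. Measuring y along the incline from the free-surface line, vertical depth h = y·sinθ with sinθ = 0.493942.
The centroid is at the centre, 0.75 m below the top of the plate, so y_c = 7.2 + 0.75 = 7.95 m and h_c = 7.95 × 0.493942 = 3.92684 m.
A = π(0.75)² = 1.76715 m².
Resultant F = γ·h_c·A = 7.9461 × 3.92684 × 1.76715 = 55.1405 kN.
I_c = πr⁴/4 = π × 0.75⁴/4 = 0.248505 m⁴.
Centre of pressure: y_p = y_c + I_c/(y_c·A) = 7.95 + 0.248505/(7.95 × 1.76715) = 7.95 + 0.0176886 = 7.96769 m along the plane.
The resultant acts 0.75 + 0.0176886 = 0.767689 m (along the plate) below the hinge at the top edge, so the moment about the hinge is M = F × 0.767689 = 55.1405 × 0.767689 = 42.3308 kN·m.

M ≈ 42.3 kN·m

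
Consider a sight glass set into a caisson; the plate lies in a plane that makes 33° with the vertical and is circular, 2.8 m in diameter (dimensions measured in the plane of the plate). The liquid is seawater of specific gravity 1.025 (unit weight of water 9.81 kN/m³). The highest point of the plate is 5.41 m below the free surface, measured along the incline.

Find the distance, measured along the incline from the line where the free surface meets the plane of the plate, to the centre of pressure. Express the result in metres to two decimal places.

γ = 1.025 × 9.81 = 10.05525 kN/m³.
The plate makes 33° with the vertical, i.e. θ = 90° − 33° = 57° to the horizontal. Measuring y along the incline from the free-surface line, vertical depth h = y·sinθ with sinθ = 0.838671.
The centroid is at the centre, 1.4 m below the top of the plate, so y_c = 5.41 + 1.4 = 6.81 m and h_c = 6.81 × 0.838671 = 5.71135 m.
A = π(1.4)² = 6.15752 m².
Resultant F = γ·h_c·A = 10.05525 × 5.71135 × 6.15752 = 353.621 kN.
I_c = πr⁴/4 = π × 1.4⁴/4 = 3.01719 m⁴.
Centre of pressure: y_p = y_c + I_c/(y_c·A) = 6.81 + 3.01719/(6.81 × 6.15752) = 6.81 + 0.0719531 = 6.88195 m along the plane.

y_p = 6.88 m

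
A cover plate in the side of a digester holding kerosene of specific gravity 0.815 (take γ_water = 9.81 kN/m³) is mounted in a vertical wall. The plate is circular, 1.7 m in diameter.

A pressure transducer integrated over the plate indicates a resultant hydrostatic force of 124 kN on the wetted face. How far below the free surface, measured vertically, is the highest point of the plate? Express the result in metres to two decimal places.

d_top ≈ 5.98 m

γ = 0.815 × 9.81 = 7.99515 kN/m³.
A = π(0.85)² = 2.2698 m².
From F = γ·h_c·A, the centroid depth is h_c = 124/(7.99515 × 2.2698) = 6.83294 m.
The centroid is at the centre, 0.85 m below the top of the plate, so the highest point sits at h_top = 6.83294 − 0.85 = 5.98294 m below the surface.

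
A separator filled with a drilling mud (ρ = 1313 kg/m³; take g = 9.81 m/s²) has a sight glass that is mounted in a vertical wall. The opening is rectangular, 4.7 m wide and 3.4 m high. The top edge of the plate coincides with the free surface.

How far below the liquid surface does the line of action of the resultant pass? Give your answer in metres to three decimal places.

h_p = 2.267 m

γ = ρg = 1313 × 9.81 / 1000 = 12.88053 kN/m³.
The centroid lies 3.4/2 = 1.7 m below the top edge, so the centroid depth is h_c = 1.7 m.
A = 4.7 × 3.4 = 15.98 m².
Resultant F = γ·h_c·A = 12.88053 × 1.7 × 15.98 = 349.912 kN.
I_c = b·h³/12 = 4.7 × 3.4³/12 = 15.3941 m⁴.
Centre of pressure: y_p = y_c + I_c/(y_c·A) = 1.7 + 15.3941/(1.7 × 15.98) = 1.7 + 0.566668 = 2.26667 m along the plane.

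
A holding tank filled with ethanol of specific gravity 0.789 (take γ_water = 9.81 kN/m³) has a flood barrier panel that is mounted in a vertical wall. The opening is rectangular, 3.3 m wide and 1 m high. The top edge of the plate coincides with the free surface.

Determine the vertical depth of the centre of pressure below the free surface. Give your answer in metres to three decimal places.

h_p = 0.667 m

γ = 0.789 × 9.81 = 7.74009 kN/m³.
The centroid lies 1/2 = 0.5 m below the top edge, so the centroid depth is h_c = 0.5 m.
A = 3.3 × 1 = 3.3 m².
Resultant F = γ·h_c·A = 7.74009 × 0.5 × 3.3 = 12.7711 kN.
I_c = b·h³/12 = 3.3 × 1³/12 = 0.275 m⁴.
Centre of pressure: y_p = y_c + I_c/(y_c·A) = 0.5 + 0.275/(0.5 × 3.3) = 0.5 + 0.166667 = 0.666667 m along the plane.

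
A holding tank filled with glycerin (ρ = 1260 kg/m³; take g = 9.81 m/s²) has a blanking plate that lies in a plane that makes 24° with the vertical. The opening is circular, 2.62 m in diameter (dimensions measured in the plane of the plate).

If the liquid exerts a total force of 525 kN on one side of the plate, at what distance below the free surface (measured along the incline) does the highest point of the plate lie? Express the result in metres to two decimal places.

y_top ≈ 7.31 m

γ = ρg = 1260 × 9.81 / 1000 = 12.3606 kN/m³.
A = π(1.31)² = 5.39129 m².
From F = γ·h_c·A, the centroid depth is h_c = 525/(12.3606 × 5.39129) = 7.8782 m.
The plate makes 24° with the vertical, i.e. θ = 90° − 24° = 66° to the horizontal. Measuring y along the incline from the free-surface line, vertical depth h = y·sinθ with sinθ = 0.913545.
Along the incline, y_c = h_c/sinθ = 7.8782/0.913545 = 8.62377 m.
The centroid is at the centre, 1.31 m below the top of the plate, so the highest point sits at y_top = 8.62377 − 1.31 = 7.31377 m along the incline.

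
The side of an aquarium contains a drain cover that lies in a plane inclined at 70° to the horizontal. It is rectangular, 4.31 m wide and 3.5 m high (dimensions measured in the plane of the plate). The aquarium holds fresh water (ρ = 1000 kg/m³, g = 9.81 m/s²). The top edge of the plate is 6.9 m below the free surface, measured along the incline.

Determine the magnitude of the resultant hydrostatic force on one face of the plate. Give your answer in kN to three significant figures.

F ≈ 1200 kN

γ = ρg = 1000 × 9.81 = 9810 N/m³ = 9.81 kN/m³.
Let θ = 70° be the plate's angle to the horizontal; measure y along the incline from where the plane meets the free surface. Vertical depth h = y·sinθ with sinθ = 0.939693.
The centroid lies 3.5/2 = 1.75 m below the top edge, so y_c = 6.9 + 1.75 = 8.65 m and h_c = 8.65 × 0.939693 = 8.12834 m.
A = 4.31 × 3.5 = 15.085 m².
Resultant F = γ·h_c·A = 9.81 × 8.12834 × 15.085 = 1202.86 kN.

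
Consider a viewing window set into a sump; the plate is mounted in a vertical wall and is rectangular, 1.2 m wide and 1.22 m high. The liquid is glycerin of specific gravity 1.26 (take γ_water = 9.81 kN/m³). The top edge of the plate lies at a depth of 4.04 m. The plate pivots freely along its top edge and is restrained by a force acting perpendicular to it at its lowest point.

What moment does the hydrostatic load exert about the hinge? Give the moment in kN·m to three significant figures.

γ = 1.26 × 9.81 = 12.3606 kN/m³.
The centroid lies 1.22/2 = 0.61 m below the top edge, so the centroid depth is h_c = 4.04 + 0.61 = 4.65 m.
A = 1.2 × 1.22 = 1.464 m².
Resultant F = γ·h_c·A = 12.3606 × 4.65 × 1.464 = 84.146 kN.
I_c = b·h³/12 = 1.2 × 1.22³/12 = 0.181585 m⁴.
Centre of pressure: y_p = y_c + I_c/(y_c·A) = 4.65 + 0.181585/(4.65 × 1.464) = 4.65 + 0.0266739 = 4.67667 m along the plane.
The resultant acts 0.61 + 0.0266739 = 0.636674 m (along the plate) below the hinge at the top edge, so the moment about the hinge is M = F × 0.636674 = 84.146 × 0.636674 = 53.5736 kN·m.

M ≈ 53.6 kN·m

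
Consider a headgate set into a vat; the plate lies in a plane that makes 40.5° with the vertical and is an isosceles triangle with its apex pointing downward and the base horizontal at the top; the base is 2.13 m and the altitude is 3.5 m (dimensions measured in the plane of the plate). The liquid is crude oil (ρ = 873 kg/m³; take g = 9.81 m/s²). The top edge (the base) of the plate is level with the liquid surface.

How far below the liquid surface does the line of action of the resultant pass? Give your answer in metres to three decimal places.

γ = ρg = 873 × 9.81 / 1000 = 8.56413 kN/m³.
The plate makes 40.5° with the vertical, i.e. θ = 90° − 40.5° = 49.5° to the horizontal. Measuring y along the incline from the free-surface line, vertical depth h = y·sinθ with sinθ = 0.760406.
With the apex down, the centroid sits h/3 = 3.5/3 = 1.16667 m below the base (the top edge), so y_c = 1.16667 m and h_c = 1.16667 × 0.760406 = 0.887143 m.
A = ½ × 2.13 × 3.5 = 3.7275 m².
Resultant F = γ·h_c·A = 8.56413 × 0.887143 × 3.7275 = 28.3201 kN.
I_c = b·h³/36 = 2.13 × 3.5³/36 = 2.53677 m⁴.
Centre of pressure: y_p = y_c + I_c/(y_c·A) = 1.16667 + 2.53677/(1.16667 × 3.7275) = 1.16667 + 0.583331 = 1.75 m along the plane.
Vertically, h_p = y_p·sinθ = 1.75 × 0.760406 = 1.33071 m.

h_p = 1.331 m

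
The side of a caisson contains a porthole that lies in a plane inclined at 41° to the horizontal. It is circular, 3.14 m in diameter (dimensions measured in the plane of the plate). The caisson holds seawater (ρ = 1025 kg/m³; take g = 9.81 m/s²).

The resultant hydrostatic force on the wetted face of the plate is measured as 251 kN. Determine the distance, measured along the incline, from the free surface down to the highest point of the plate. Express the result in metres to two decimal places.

γ = ρg = 1025 × 9.81 / 1000 = 10.05525 kN/m³.
A = π(1.57)² = 7.74371 m².
From F = γ·h_c·A, the centroid depth is h_c = 251/(10.05525 × 7.74371) = 3.22353 m.
Let θ = 41° be the plate's angle to the horizontal; measure y along the incline from where the plane meets the free surface. Vertical depth h = y·sinθ with sinθ = 0.656059.
Along the incline, y_c = h_c/sinθ = 3.22353/0.656059 = 4.91348 m.
The centroid is at the centre, 1.57 m below the top of the plate, so the highest point sits at y_top = 4.91348 − 1.57 = 3.34348 m along the incline.

y_top ≈ 3.34 m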